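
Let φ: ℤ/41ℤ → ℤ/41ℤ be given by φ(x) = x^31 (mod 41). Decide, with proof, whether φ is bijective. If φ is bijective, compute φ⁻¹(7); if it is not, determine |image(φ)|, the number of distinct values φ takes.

19

Since 41 is prime, the nonzero elements of ℤ/41ℤ form a cyclic group of order 40.
As gcd(31, 40) = 1, raising to the 31st power is a bijection on this group: if x_1^31 ≡ x_2^31 then (x_1x_2^{−1})^31 = 1, and the only element of order dividing gcd(31, 40) = 1 is 1, so x_1 = x_2.
With φ(0) = 0 this makes φ injective on all of ℤ/41ℤ, hence bijective (finite equal-size domain and codomain). In particular φ is bijective.
Since φ is bijective, we find the preimage of 7. The inverse of x ↦ x^31 on (ℤ/41ℤ)^× is x ↦ x^31, because 31·31 = 961 = 24·40 + 1 ≡ 1 (mod 40) and x^{40} = 1 for x ≠ 0 (Fermat). So φ⁻¹(7) = 7^31 mod 41.
Repeated squaring mod 41: 7^1 ≡ 7, 7^2 ≡ 7² = 49 ≡ 8, 7^4 ≡ 8² = 64 ≡ 23, 7^8 ≡ 23² = 529 ≡ 37, 7^16 ≡ 37² = 1369 ≡ 16. Since 31 = 16 + 8 + 4 + 2 + 1, 7^31 ≡ 16·37·23·8·7: 16·37 = 592 ≡ 18, then 18·23 = 414 ≡ 4, then 4·8 = 32, then 32·7 = 224 ≡ 19. So 7^31 ≡ 19 (mod 41).
Hence φ⁻¹(7) = 19.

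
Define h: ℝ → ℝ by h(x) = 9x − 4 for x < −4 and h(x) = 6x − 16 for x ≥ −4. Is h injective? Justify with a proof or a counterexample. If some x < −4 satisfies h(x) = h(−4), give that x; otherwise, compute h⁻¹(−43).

Both pieces are strictly increasing (slopes 9 and 6), so each is injective on its own interval.
The left piece maps (−∞, −4) onto (−∞, −40); the right piece maps [−4, ∞) onto [−40, ∞).
These images are disjoint, so no value is attained by both pieces. Therefore h is injective.
Because the two images are disjoint, no x < −4 has h(x) = h(−4), so we compute h⁻¹(−43): −43 lies in (−∞, −40), so solve 9x − 4 = −43: x = (−43 + 4)/9 = −13/3.

-13/3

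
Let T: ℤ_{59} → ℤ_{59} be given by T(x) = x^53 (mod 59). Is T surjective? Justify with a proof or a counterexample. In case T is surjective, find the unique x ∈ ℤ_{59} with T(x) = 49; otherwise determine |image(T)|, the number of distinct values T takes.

Since 59 is prime, the nonzero elements of ℤ_{59} form a cyclic group of order 58.
As gcd(53, 58) = 1, raising to the 53rd power is a bijection on this group: if x_1^53 ≡ x_2^53 then (x_1x_2^{−1})^53 = 1, and the only element of order dividing gcd(53, 58) = 1 is 1, so x_1 = x_2.
With T(0) = 0 this makes T injective on all of ℤ_{59}, hence bijective (finite equal-size domain and codomain). In particular T is surjective.
Since T is surjective, we find the preimage of 49. The inverse of x ↦ x^53 on (ℤ_{59})^× is x ↦ x^23, because 53·23 = 1219 = 21·58 + 1 ≡ 1 (mod 58) and x^{58} = 1 for x ≠ 0 (Fermat). So T⁻¹(49) = 49^23 mod 59.
Repeated squaring mod 59: 49^1 ≡ 49, 49^2 ≡ 49² = 2401 ≡ 41, 49^4 ≡ 41² = 1681 ≡ 29, 49^8 ≡ 29² = 841 ≡ 15, 49^16 ≡ 15² = 225 ≡ 48. Since 23 = 16 + 4 + 2 + 1, 49^23 ≡ 48·29·41·49: 48·29 = 1392 ≡ 35, then 35·41 = 1435 ≡ 19, then 19·49 = 931 ≡ 46. So 49^23 ≡ 46 (mod 59).
Hence T⁻¹(49) = 46.

46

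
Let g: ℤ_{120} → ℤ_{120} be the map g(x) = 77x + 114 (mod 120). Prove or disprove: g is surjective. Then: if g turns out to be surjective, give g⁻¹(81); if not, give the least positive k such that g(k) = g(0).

51

By definition, g is surjective if every y in the codomain equals g(x) for some x in the domain.
Since gcd(77, 120) = 1, 77 is invertible modulo 120. Euclid's algorithm: 120 = 1·77 + 43, 77 = 1·43 + 34, 43 = 1·34 + 9, 34 = 3·9 + 7, 9 = 1·7 + 2, 7 = 3·2 + 1; back-substituting gives 1 = 53·77 − 34·120, so 77⁻¹ ≡ 53 (mod 120).
Then y ↦ 53(y − 114) is a two-sided inverse to g, so every y ∈ ℤ_{120} has a preimage.
So g is surjective.
Since g is surjective, we find g⁻¹(81): we need 77x ≡ 81 − 114 ≡ 87 (mod 120). Using 77⁻¹ = 53: x ≡ 53·87 = 4611 = 38·120 + 51, so x = 51.
Check: g(51) = 77·51 + 114 = 4041 = 33·120 + 81 ≡ 81 (mod 120).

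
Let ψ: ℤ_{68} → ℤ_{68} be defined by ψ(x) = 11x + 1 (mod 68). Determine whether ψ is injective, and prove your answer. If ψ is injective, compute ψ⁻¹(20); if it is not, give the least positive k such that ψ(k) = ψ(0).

If ψ(u) = ψ(v), then 11u ≡ 11v (mod 68). Because gcd(11, 68) = 1, we may cancel 11 to get u ≡ v (mod 68).
Hence ψ is injective.
We now compute 11⁻¹ mod 68 explicitly. Euclid's algorithm: 68 = 6·11 + 2, 11 = 5·2 + 1; back-substituting gives 1 = 31·11 − 5·68, so 11⁻¹ ≡ 31 (mod 68).
Since ψ is injective, we find ψ⁻¹(20): we need 11x ≡ 20 − 1 ≡ 19 (mod 68). Using 11⁻¹ = 31: x ≡ 31·19 = 589 = 8·68 + 45, so x = 45.
Check: ψ(45) = 11·45 + 1 = 496 = 7·68 + 20 ≡ 20 (mod 68).

45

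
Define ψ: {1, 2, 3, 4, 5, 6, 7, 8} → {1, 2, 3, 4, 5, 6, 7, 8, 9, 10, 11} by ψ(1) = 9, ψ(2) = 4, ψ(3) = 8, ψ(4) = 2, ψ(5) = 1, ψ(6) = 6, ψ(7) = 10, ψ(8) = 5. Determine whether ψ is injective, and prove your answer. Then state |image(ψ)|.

The values ψ(1), …, ψ(8) are 9, 4, 8, 2, 1, 6, 10, 5 — all distinct.
So ψ(s) = ψ(t) only when s = t, and ψ is injective.
The image of ψ is {1, 2, 4, 5, 6, 8, 9, 10}, which has 8 elements.

8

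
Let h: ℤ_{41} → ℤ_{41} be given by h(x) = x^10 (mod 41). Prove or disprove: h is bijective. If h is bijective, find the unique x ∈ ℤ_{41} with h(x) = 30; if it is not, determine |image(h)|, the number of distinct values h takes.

5

h(1) = 1^10 = 1.
h(4): Repeated squaring mod 41: 4^1 ≡ 4, 4^2 ≡ 4² = 16, 4^4 ≡ 16² = 256 ≡ 10, 4^8 ≡ 10² = 100 ≡ 18. Since 10 = 8 + 2, 4^10 ≡ 18·16: 18·16 = 288 ≡ 1. So 4^10 ≡ 1 (mod 41).
So h(1) = h(4) = 1 while 1 ≠ 4, hence h is not injective, hence not bijective.
Since h is not bijective, we determine |image(h)|. Computing x^10 mod 41 for each x (by repeated squaring, reducing mod 41 at every step), the values h(0), h(1), …, h(40) are: 0, 1, 40, 9, 1, 40, 32, 9, 40, 40, 1, 9, 9, 9, 32, 32, 1, 32, 1, 32, 40, 40, 32, 1, 32, 1, 32, 32, 9, 9, 9, 1, 40, 40, 9, 32, 40, 1, 9, 40, 1.
The distinct values are {0, 1, 9, 32, 40}; there are 5 of them.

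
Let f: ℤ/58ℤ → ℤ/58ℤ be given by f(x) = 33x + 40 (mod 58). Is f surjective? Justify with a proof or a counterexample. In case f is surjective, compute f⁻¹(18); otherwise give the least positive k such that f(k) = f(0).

38

Since gcd(33, 58) = 1, 33 is invertible modulo 58. Euclid's algorithm: 58 = 1·33 + 25, 33 = 1·25 + 8, 25 = 3·8 + 1; back-substituting gives 1 = 51·33 − 29·58, so 33⁻¹ ≡ 51 (mod 58).
For any y ∈ ℤ/58ℤ, x = 51(y − 40) mod 58 satisfies f(x) = 33·51(y − 40) + 40 ≡ y (since 33·51 ≡ 1 mod 58). So every y has a preimage.
Therefore f is surjective.
Since f is surjective, we find f⁻¹(18): we need 33x ≡ 18 − 40 ≡ 36 (mod 58). Using 33⁻¹ = 51: x ≡ 51·36 = 1836 = 31·58 + 38, so x = 38.
Check: f(38) = 33·38 + 40 = 1294 = 22·58 + 18 ≡ 18 (mod 58).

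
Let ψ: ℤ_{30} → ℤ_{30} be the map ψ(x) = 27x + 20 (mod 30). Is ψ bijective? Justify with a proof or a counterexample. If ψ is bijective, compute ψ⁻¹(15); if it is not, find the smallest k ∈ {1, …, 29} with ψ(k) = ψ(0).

10

By definition, ψ is injective when ψ(s) = ψ(t) forces s = t.
We have gcd(27, 30) = 3 > 1. Taking s = 0 and t = 10: ψ(0) = 20 and ψ(10) = 27·10 + 20 = 290 ≡ 20 (mod 30).
So ψ(0) = ψ(10) while 0 ≠ 10, thus ψ is not injective, hence not bijective.
Since ψ is not bijective, we find the least positive k with ψ(k) = ψ(0): this means 27k ≡ 0 (mod 30), i.e. 30 ∣ 27k. Since gcd(27, 30) = 3, dividing through by 3 this holds exactly when 10 ∣ 9k, and as gcd(9, 10) = 1, exactly when 10 ∣ k.
The smallest positive such k is 10.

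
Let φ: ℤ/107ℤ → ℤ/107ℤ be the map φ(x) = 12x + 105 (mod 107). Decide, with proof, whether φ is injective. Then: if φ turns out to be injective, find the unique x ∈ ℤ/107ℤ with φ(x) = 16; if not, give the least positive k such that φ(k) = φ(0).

55

Suppose φ(a) = φ(b) in ℤ/107ℤ. Then 12a + 105 ≡ 12b + 105 (mod 107), thus 12(a − b) ≡ 0 (mod 107).
Since gcd(12, 107) = 1, 12 is invertible modulo 107, hence a − b ≡ 0 (mod 107), i.e. a = b.
So φ is injective.
We now compute 12⁻¹ mod 107 explicitly. Euclid's algorithm: 107 = 8·12 + 11, 12 = 1·11 + 1; back-substituting gives 1 = 9·12 − 1·107, so 12⁻¹ ≡ 9 (mod 107).
Since φ is injective, we find φ⁻¹(16): we need 12x ≡ 16 − 105 ≡ 18 (mod 107). Using 12⁻¹ = 9: x ≡ 9·18 = 162 = 1·107 + 55, so x = 55.
Check: φ(55) = 12·55 + 105 = 765 = 7·107 + 16 ≡ 16 (mod 107).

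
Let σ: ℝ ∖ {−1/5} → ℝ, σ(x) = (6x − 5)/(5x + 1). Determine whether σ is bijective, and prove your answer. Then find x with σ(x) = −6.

If σ(x) = 6/5, cross-multiplying gives 5(6x − 5) = 6(5x + 1), which simplifies to −25 = 6 — false.  So 6/5 has no preimage and σ is not surjective.
Therefore σ is not bijective.
Solving σ(x) = −6: cross-multiplying gives 6x − 5 = −6(5x + 1), which rearranges to 36x = −1, so x = −1/36.

-1/36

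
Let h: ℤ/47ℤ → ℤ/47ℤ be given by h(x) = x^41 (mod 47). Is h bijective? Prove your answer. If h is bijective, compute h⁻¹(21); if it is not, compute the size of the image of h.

Since 47 is prime, the nonzero elements of ℤ/47ℤ form a cyclic group of order 46.
As gcd(41, 46) = 1, raising to the 41st power is a bijection on this group: if s^41 ≡ t^41 then (st^{−1})^41 = 1, and the only element of order dividing gcd(41, 46) = 1 is 1, so s = t.
With h(0) = 0 this makes h injective on all of ℤ/47ℤ, hence bijective (finite equal-size domain and codomain). In particular h is bijective.
Since h is bijective, we find the preimage of 21. The inverse of x ↦ x^41 on (ℤ/47ℤ)^× is x ↦ x^9, because 41·9 = 369 = 8·46 + 1 ≡ 1 (mod 46) and x^{46} = 1 for x ≠ 0 (Fermat). So h⁻¹(21) = 21^9 mod 47.
Repeated squaring mod 47: 21^1 ≡ 21, 21^2 ≡ 21² = 441 ≡ 18, 21^4 ≡ 18² = 324 ≡ 42, 21^8 ≡ 42² = 1764 ≡ 25. Since 9 = 8 + 1, 21^9 ≡ 25·21: 25·21 = 525 ≡ 8. So 21^9 ≡ 8 (mod 47).
Hence h⁻¹(21) = 8.

8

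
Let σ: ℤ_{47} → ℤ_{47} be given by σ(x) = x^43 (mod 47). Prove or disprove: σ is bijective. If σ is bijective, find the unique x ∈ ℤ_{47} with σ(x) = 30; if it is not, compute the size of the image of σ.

35

Since 47 is prime, the nonzero elements of ℤ_{47} form a cyclic group of order 46.
As gcd(43, 46) = 1, raising to the 43rd power is a bijection on this group: if u^43 ≡ v^43 then (uv^{−1})^43 = 1, and the only element of order dividing gcd(43, 46) = 1 is 1, so u = v.
With σ(0) = 0 this makes σ injective on all of ℤ_{47}, hence bijective (finite equal-size domain and codomain). In particular σ is bijective.
Since σ is bijective, we find the preimage of 30. The inverse of x ↦ x^43 on (ℤ_{47})^× is x ↦ x^15, because 43·15 = 645 = 14·46 + 1 ≡ 1 (mod 46) and x^{46} = 1 for x ≠ 0 (Fermat). So σ⁻¹(30) = 30^15 mod 47.
Repeated squaring mod 47: 30^1 ≡ 30, 30^2 ≡ 30² = 900 ≡ 7, 30^4 ≡ 7² = 49 ≡ 2, 30^8 ≡ 2² = 4. Since 15 = 8 + 4 + 2 + 1, 30^15 ≡ 4·2·7·30: 4·2 = 8, then 8·7 = 56 ≡ 9, then 9·30 = 270 ≡ 35. So 30^15 ≡ 35 (mod 47).
Hence σ⁻¹(30) = 35.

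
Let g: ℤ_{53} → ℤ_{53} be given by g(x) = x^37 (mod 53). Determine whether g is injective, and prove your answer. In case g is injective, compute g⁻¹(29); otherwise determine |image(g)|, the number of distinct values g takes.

Since 53 is prime, the nonzero elements of ℤ_{53} form a cyclic group of order 52.
As gcd(37, 52) = 1, raising to the 37th power is a bijection on this group: if u^37 ≡ v^37 then (uv^{−1})^37 = 1, and the only element of order dividing gcd(37, 52) = 1 is 1, so u = v.
With g(0) = 0 this makes g injective on all of ℤ_{53}, hence bijective (finite equal-size domain and codomain). In particular g is injective.
Since g is injective, we find the preimage of 29. The inverse of x ↦ x^37 on (ℤ_{53})^× is x ↦ x^45, because 37·45 = 1665 = 32·52 + 1 ≡ 1 (mod 52) and x^{52} = 1 for x ≠ 0 (Fermat). So g⁻¹(29) = 29^45 mod 53.
Repeated squaring mod 53: 29^1 ≡ 29, 29^2 ≡ 29² = 841 ≡ 46, 29^4 ≡ 46² = 2116 ≡ 49, 29^8 ≡ 49² = 2401 ≡ 16, 29^16 ≡ 16² = 256 ≡ 44, 29^32 ≡ 44² = 1936 ≡ 28. Since 45 = 32 + 8 + 4 + 1, 29^45 ≡ 28·16·49·29: 28·16 = 448 ≡ 24, then 24·49 = 1176 ≡ 10, then 10·29 = 290 ≡ 25. So 29^45 ≡ 25 (mod 53).
Hence g⁻¹(29) = 25.

25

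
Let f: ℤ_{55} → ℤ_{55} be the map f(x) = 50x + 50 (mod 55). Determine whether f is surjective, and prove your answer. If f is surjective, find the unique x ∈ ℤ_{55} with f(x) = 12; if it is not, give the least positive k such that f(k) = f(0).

Since gcd(50, 55) = 5, we have 50x ≡ 0 (mod 5) for all x, so f(x) ≡ 0 (mod 5).
But 1 ≢ 0 (mod 5), so 1 ∈ ℤ_{55} has no preimage. So f is not surjective.
Since f is not surjective, we find the least positive k with f(k) = f(0): this means 50k ≡ 0 (mod 55), i.e. 55 ∣ 50k. Since gcd(50, 55) = 5, dividing through by 5 this holds exactly when 11 ∣ 10k, and as gcd(10, 11) = 1, exactly when 11 ∣ k.
The smallest positive such k is 11.

11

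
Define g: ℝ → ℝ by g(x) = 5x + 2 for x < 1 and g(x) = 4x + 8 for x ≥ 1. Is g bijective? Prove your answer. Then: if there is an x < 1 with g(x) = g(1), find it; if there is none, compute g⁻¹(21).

Both pieces are strictly increasing (slopes 5 and 4), so each is injective on its own interval.
The left piece maps (−∞, 1) onto (−∞, 7); the right piece maps [1, ∞) onto [12, ∞).
The images leave a gap (7 has no preimage), so g is not surjective, hence not bijective.
Because the two images are disjoint, no x < 1 has g(x) = g(1), so we compute g⁻¹(21): 21 lies in [12, ∞), so solve 4x + 8 = 21: x = (21 − 8)/4 = 13/4.

13/4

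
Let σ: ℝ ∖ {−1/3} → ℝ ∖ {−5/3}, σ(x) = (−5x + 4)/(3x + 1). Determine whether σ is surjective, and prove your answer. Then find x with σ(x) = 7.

-3/26

For any y ≠ −5/3, solving y(3x + 1) = −5x + 4 for x gives a well-defined x ≠ −1/3. So σ is surjective.
Solving σ(x) = 7: cross-multiplying gives −5x + 4 = 7(3x + 1), which rearranges to −26x = 3, so x = −3/26.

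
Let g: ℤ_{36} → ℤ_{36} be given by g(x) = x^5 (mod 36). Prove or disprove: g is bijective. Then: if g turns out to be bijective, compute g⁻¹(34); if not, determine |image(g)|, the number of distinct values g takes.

21

g(0) = 0^5 = 0.
g(6): Repeated squaring mod 36: 6^1 ≡ 6, 6^2 ≡ 6² = 36 ≡ 0, 6^4 ≡ 0² = 0. Since 5 = 4 + 1, 6^5 ≡ 0·6: 0·6 = 0. So 6^5 ≡ 0 (mod 36).
So g(0) = g(6) = 0 while 0 ≠ 6, therefore g is not injective, hence not bijective.
Since g is not bijective, we determine |image(g)|. Computing x^5 mod 36 for each x (by repeated squaring, reducing mod 36 at every step), the values g(0), g(1), …, g(35) are: 0, 1, 32, 27, 16, 29, 0, 31, 8, 9, 28, 23, 0, 25, 20, 27, 4, 17, 0, 19, 32, 9, 16, 11, 0, 13, 8, 27, 28, 5, 0, 7, 20, 9, 4, 35.
The distinct values are {0, 1, 4, 5, 7, 8, 9, 11, 13, 16, 17, 19, 20, 23, 25, 27, 28, 29, 31, 32, 35}; there are 21 of them.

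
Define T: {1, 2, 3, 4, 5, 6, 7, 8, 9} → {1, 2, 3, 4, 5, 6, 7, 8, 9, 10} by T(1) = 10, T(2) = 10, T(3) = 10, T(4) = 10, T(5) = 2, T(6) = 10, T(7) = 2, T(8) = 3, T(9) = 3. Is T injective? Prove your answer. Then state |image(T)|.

3

T(1) = 10 = T(2) with 1 ≠ 2, so T is not injective.
The image of T is {2, 3, 10}, which has 3 elements.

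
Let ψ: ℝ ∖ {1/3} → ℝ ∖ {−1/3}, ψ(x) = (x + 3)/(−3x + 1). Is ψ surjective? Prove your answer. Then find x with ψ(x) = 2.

-1/7

For any y ≠ −1/3, solving y(−3x + 1) = x + 3 for x gives a well-defined x ≠ 1/3. So ψ is surjective.
Solving ψ(x) = 2: cross-multiplying gives x + 3 = 2(−3x + 1), which rearranges to 7x = −1, so x = −1/7.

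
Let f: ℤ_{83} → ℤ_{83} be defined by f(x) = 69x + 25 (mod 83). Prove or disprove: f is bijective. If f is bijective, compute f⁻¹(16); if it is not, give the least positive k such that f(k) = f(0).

54

Suppose f(a) = f(b) in ℤ_{83}. Then 69a + 25 ≡ 69b + 25 (mod 83), therefore 69(a − b) ≡ 0 (mod 83).
Since gcd(69, 83) = 1, 69 is invertible modulo 83, thus a − b ≡ 0 (mod 83), i.e. a = b.
We now compute 69⁻¹ mod 83 explicitly. Euclid's algorithm: 83 = 1·69 + 14, 69 = 4·14 + 13, 14 = 1·13 + 1; back-substituting gives 1 = 77·69 − 64·83, so 69⁻¹ ≡ 77 (mod 83).
For any y ∈ ℤ_{83}, x = 77(y − 25) mod 83 satisfies f(x) = 69·77(y − 25) + 25 ≡ y (since 69·77 ≡ 1 mod 83). So every y has a preimage.
Thus f is bijective.
Since f is bijective, we compute f⁻¹(16): solve 69x + 25 ≡ 16 (mod 83), i.e. 69x ≡ 74 (mod 83).
Multiplying by 69⁻¹ = 77 gives x ≡ 77·74 = 5698 = 68·83 + 54 ≡ 54 (mod 83).
Check: f(54) = 69·54 + 25 = 3751 = 45·83 + 16 ≡ 16 (mod 83).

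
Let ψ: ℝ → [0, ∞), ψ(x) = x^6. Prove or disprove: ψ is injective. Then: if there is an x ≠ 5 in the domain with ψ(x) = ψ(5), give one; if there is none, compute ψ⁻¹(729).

ψ(5) = 15625 = (−5)^6 = ψ(−5) (since 6 is even), with 5 ≠ −5. So ψ is not injective.
For the follow-up, such an x exists: taking x = −5 ∈ ℝ gives ψ(−5) = 15625 = ψ(5) with −5 ≠ 5.

-5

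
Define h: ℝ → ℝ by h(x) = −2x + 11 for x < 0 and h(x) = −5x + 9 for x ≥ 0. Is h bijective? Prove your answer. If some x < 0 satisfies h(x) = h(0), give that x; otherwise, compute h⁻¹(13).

-1

Both pieces are strictly decreasing (slopes −2 and −5), so each is injective on its own interval.
The left piece maps (−∞, 0) onto (11, ∞); the right piece maps [0, ∞) onto (−∞, 9].
The images leave a gap (11 has no preimage), so h is not surjective, hence not bijective.
Because the two images are disjoint, no x < 0 has h(x) = h(0), so we compute h⁻¹(13): 13 lies in (11, ∞), so solve −2x + 11 = 13: x = (13 − 11)/(−2) = −1.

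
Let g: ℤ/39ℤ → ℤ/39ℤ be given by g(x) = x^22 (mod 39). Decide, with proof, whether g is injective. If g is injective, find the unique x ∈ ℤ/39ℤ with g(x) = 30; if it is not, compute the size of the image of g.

14

g(5): Repeated squaring mod 39: 5^1 ≡ 5, 5^2 ≡ 5² = 25, 5^4 ≡ 25² = 625 ≡ 1, 5^8 ≡ 1² = 1, 5^16 ≡ 1² = 1. Since 22 = 16 + 4 + 2, 5^22 ≡ 1·1·25: 1·1 = 1, then 1·25 = 25. So 5^22 ≡ 25 (mod 39).
g(8): Repeated squaring mod 39: 8^1 ≡ 8, 8^2 ≡ 8² = 64 ≡ 25, 8^4 ≡ 25² = 625 ≡ 1, 8^8 ≡ 1² = 1, 8^16 ≡ 1² = 1. Since 22 = 16 + 4 + 2, 8^22 ≡ 1·1·25: 1·1 = 1, then 1·25 = 25. So 8^22 ≡ 25 (mod 39).
So g(5) = g(8) = 25 while 5 ≠ 8, so g is not injective.
Since g is not injective, we determine |image(g)|. Computing x^22 mod 39 for each x (by repeated squaring, reducing mod 39 at every step), the values g(0), g(1), …, g(38) are: 0, 1, 10, 3, 22, 25, 30, 4, 25, 9, 16, 10, 27, 13, 1, 36, 16, 22, 12, 4, 4, 12, 22, 16, 36, 1, 13, 27, 10, 16, 9, 25, 4, 30, 25, 22, 3, 10, 1.
The distinct values are {0, 1, 3, 4, 9, 10, 12, 13, 16, 22, 25, 27, 30, 36}; there are 14 of them.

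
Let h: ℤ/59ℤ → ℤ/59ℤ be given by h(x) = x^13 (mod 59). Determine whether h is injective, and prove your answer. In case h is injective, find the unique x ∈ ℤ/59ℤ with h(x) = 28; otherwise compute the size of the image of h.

5

Since 59 is prime, the nonzero elements of ℤ/59ℤ form a cyclic group of order 58.
As gcd(13, 58) = 1, raising to the 13th power is a bijection on this group: if a^13 ≡ b^13 then (ab^{−1})^13 = 1, and the only element of order dividing gcd(13, 58) = 1 is 1, so a = b.
With h(0) = 0 this makes h injective on all of ℤ/59ℤ, hence bijective (finite equal-size domain and codomain). In particular h is injective.
Since h is injective, we find the preimage of 28. The inverse of x ↦ x^13 on (ℤ/59ℤ)^× is x ↦ x^9, because 13·9 = 117 = 2·58 + 1 ≡ 1 (mod 58) and x^{58} = 1 for x ≠ 0 (Fermat). So h⁻¹(28) = 28^9 mod 59.
Repeated squaring mod 59: 28^1 ≡ 28, 28^2 ≡ 28² = 784 ≡ 17, 28^4 ≡ 17² = 289 ≡ 53, 28^8 ≡ 53² = 2809 ≡ 36. Since 9 = 8 + 1, 28^9 ≡ 36·28: 36·28 = 1008 ≡ 5. So 28^9 ≡ 5 (mod 59).
Hence h⁻¹(28) = 5.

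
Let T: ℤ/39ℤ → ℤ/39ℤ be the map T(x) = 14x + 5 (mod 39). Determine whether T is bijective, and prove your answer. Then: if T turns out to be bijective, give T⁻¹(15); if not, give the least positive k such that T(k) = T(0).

If T(a) = T(b), then 14a ≡ 14b (mod 39). Because gcd(14, 39) = 1, we may cancel 14 to get a ≡ b (mod 39).
We now compute 14⁻¹ mod 39 explicitly. Euclid's algorithm: 39 = 2·14 + 11, 14 = 1·11 + 3, 11 = 3·3 + 2, 3 = 1·2 + 1; back-substituting gives 1 = 14·14 − 5·39, so 14⁻¹ ≡ 14 (mod 39).
Then y ↦ 14(y − 5) is a two-sided inverse to T, so every y ∈ ℤ/39ℤ has a preimage.
Hence T is bijective.
Since T is bijective, we find T⁻¹(15): we need 14x ≡ 15 − 5 ≡ 10 (mod 39). Using 14⁻¹ = 14: x ≡ 14·10 = 140 = 3·39 + 23, so x = 23.
Check: T(23) = 14·23 + 5 = 327 = 8·39 + 15 ≡ 15 (mod 39).

23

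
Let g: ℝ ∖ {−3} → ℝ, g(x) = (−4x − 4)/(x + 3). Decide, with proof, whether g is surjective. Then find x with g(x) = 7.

-25/11

If g(x) = −4, cross-multiplying gives 1(−4x − 4) = −4(x + 3), which simplifies to −4 = −12 — false.  So −4 has no preimage and g is not surjective.
Solving g(x) = 7: cross-multiplying gives −4x − 4 = 7(x + 3), which rearranges to −11x = 25, so x = −25/11.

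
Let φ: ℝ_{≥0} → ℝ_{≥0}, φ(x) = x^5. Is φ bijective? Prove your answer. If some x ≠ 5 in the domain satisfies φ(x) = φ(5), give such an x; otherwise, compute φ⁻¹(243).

3

On ℝ_{≥0}, x ↦ x^5 is strictly increasing (injective) and for any y ∈ ℝ_{≥0} the 5th root y^{1/5} lies in ℝ_{≥0} (surjective). So φ is bijective.
Since x ↦ x^5 is strictly increasing on ℝ_{≥0}, it is injective there, so no x ≠ 5 in the domain has φ(x) = φ(5). We therefore compute φ⁻¹(243) = 243^{1/5} = 3 (indeed 3^5 = 243).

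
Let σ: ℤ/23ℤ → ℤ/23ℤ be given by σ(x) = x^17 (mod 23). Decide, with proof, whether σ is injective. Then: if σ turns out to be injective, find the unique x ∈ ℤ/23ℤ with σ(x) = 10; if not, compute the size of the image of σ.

15

Since 23 is prime, the nonzero elements of ℤ/23ℤ form a cyclic group of order 22.
As gcd(17, 22) = 1, raising to the 17th power is a bijection on this group: if u^17 ≡ v^17 then (uv^{−1})^17 = 1, and the only element of order dividing gcd(17, 22) = 1 is 1, so u = v.
With σ(0) = 0 this makes σ injective on all of ℤ/23ℤ, hence bijective (finite equal-size domain and codomain). In particular σ is injective.
Since σ is injective, we find the preimage of 10. The inverse of x ↦ x^17 on (ℤ/23ℤ)^× is x ↦ x^13, because 17·13 = 221 = 10·22 + 1 ≡ 1 (mod 22) and x^{22} = 1 for x ≠ 0 (Fermat). So σ⁻¹(10) = 10^13 mod 23.
Repeated squaring mod 23: 10^1 ≡ 10, 10^2 ≡ 10² = 100 ≡ 8, 10^4 ≡ 8² = 64 ≡ 18, 10^8 ≡ 18² = 324 ≡ 2. Since 13 = 8 + 4 + 1, 10^13 ≡ 2·18·10: 2·18 = 36 ≡ 13, then 13·10 = 130 ≡ 15. So 10^13 ≡ 15 (mod 23).
Hence σ⁻¹(10) = 15.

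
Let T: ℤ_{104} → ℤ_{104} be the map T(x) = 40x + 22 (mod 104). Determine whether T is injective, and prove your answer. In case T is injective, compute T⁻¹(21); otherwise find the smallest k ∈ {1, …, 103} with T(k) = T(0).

We have gcd(40, 104) = 8 > 1. Taking a = 0 and b = 13: T(0) = 22 and T(13) = 40·13 + 22 = 542 ≡ 22 (mod 104).
So T(0) = T(13) while 0 ≠ 13, so T is not injective.
Since T is not injective, we find the least positive k with T(k) = T(0): this means 40k ≡ 0 (mod 104), i.e. 104 ∣ 40k. Since gcd(40, 104) = 8, dividing through by 8 this holds exactly when 13 ∣ 5k, and as gcd(5, 13) = 1, exactly when 13 ∣ k.
The smallest positive such k is 13.

13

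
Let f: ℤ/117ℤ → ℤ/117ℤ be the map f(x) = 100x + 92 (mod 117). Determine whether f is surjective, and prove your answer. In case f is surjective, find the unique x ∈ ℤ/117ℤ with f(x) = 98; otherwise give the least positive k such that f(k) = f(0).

Recall that surjectivity means every element of the codomain has a preimage under f.
Since gcd(100, 117) = 1, 100 is invertible modulo 117. Euclid's algorithm: 117 = 1·100 + 17, 100 = 5·17 + 15, 17 = 1·15 + 2, 15 = 7·2 + 1; back-substituting gives 1 = 55·100 − 47·117, so 100⁻¹ ≡ 55 (mod 117).
Then y ↦ 55(y − 92) is a two-sided inverse to f, so every y ∈ ℤ/117ℤ has a preimage.
So f is surjective.
Since f is surjective, we find f⁻¹(98): we need 100x ≡ 98 − 92 ≡ 6 (mod 117). Using 100⁻¹ = 55: x ≡ 55·6 = 330 = 2·117 + 96, so x = 96.
Check: f(96) = 100·96 + 92 = 9692 = 82·117 + 98 ≡ 98 (mod 117).

96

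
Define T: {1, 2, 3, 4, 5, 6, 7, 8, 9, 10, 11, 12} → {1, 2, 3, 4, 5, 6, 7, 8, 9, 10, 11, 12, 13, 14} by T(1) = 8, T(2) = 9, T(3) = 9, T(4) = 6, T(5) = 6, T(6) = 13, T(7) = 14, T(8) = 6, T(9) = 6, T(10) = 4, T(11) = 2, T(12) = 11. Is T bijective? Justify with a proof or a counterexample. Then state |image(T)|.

8

T(2) = 9 = T(3) with 2 ≠ 3, so T is not injective, hence not bijective.
The image of T is {2, 4, 6, 8, 9, 11, 13, 14}, which has 8 elements.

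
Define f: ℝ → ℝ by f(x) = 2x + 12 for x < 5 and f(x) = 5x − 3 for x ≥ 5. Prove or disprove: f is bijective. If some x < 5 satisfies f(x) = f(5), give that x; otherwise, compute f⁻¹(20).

4

Both pieces are strictly increasing (slopes 2 and 5), so each is injective on its own interval.
The left piece maps (−∞, 5) onto (−∞, 22); the right piece maps [5, ∞) onto [22, ∞).
Since 22 = 22, the images partition ℝ: f is injective and surjective, hence bijective.
Because the two images are disjoint, no x < 5 has f(x) = f(5), so we compute f⁻¹(20): 20 lies in (−∞, 22), so solve 2x + 12 = 20: x = (20 − 12)/2 = 4.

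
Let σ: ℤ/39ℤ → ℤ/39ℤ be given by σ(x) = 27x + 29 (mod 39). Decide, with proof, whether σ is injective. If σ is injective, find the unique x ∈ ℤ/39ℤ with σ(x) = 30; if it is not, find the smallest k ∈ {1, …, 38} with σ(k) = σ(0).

We have gcd(27, 39) = 3 > 1. Taking s = 0 and t = 13: σ(0) = 29 and σ(13) = 27·13 + 29 = 380 ≡ 29 (mod 39).
So σ(0) = σ(13) while 0 ≠ 13, so σ is not injective.
Since σ is not injective, we find the least positive k with σ(k) = σ(0): this means 27k ≡ 0 (mod 39), i.e. 39 ∣ 27k. Since gcd(27, 39) = 3, dividing through by 3 this holds exactly when 13 ∣ 9k, and as gcd(9, 13) = 1, exactly when 13 ∣ k.
The smallest positive such k is 13.

13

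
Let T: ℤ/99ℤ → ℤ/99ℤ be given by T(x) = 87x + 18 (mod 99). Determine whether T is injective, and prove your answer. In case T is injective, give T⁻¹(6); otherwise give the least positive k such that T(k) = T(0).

33

Recall: T is injective if T(a) = T(b) implies a = b.
We have gcd(87, 99) = 3 > 1. Taking a = 0 and b = 33: T(0) = 18 and T(33) = 87·33 + 18 = 2889 ≡ 18 (mod 99).
So T(0) = T(33) while 0 ≠ 33, so T is not injective.
Since T is not injective, we find the least positive k with T(k) = T(0): this means 87k ≡ 0 (mod 99), i.e. 99 ∣ 87k. Since gcd(87, 99) = 3, dividing through by 3 this holds exactly when 33 ∣ 29k, and as gcd(29, 33) = 1, exactly when 33 ∣ k.
The smallest positive such k is 33.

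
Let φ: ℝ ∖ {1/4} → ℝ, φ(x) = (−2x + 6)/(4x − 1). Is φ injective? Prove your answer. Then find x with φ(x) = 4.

Suppose φ(s) = φ(t). Cross-multiplying: (−2s + 6)(4t − 1) = (−2t + 6)(4s − 1).
Expanding both sides and cancelling the symmetric terms leaves −22·(s − t) = 0. Since −22 ≠ 0, s = t. Hence φ is injective.
Solving φ(x) = 4: cross-multiplying gives −2x + 6 = 4(4x − 1), which rearranges to −18x = −10, so x = 5/9.

5/9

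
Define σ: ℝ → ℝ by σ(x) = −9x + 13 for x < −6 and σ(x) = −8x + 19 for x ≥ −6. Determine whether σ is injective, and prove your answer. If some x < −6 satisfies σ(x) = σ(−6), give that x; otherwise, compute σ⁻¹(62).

Both pieces are strictly decreasing (slopes −9 and −8), so each is injective on its own interval.
The left piece maps (−∞, −6) onto (67, ∞); the right piece maps [−6, ∞) onto (−∞, 67].
These images are disjoint, so no value is attained by both pieces. So σ is injective.
Because the two images are disjoint, no x < −6 has σ(x) = σ(−6), so we compute σ⁻¹(62): 62 lies in (−∞, 67], so solve −8x + 19 = 62: x = (62 − 19)/(−8) = −43/8.

-43/8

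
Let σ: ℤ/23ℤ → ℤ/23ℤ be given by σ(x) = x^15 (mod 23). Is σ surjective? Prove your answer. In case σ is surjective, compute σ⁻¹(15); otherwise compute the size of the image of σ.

17

Since 23 is prime, the nonzero elements of ℤ/23ℤ form a cyclic group of order 22.
As gcd(15, 22) = 1, raising to the 15th power is a bijection on this group: if u^15 ≡ v^15 then (uv^{−1})^15 = 1, and the only element of order dividing gcd(15, 22) = 1 is 1, so u = v.
With σ(0) = 0 this makes σ injective on all of ℤ/23ℤ, hence bijective (finite equal-size domain and codomain). In particular σ is surjective.
Since σ is surjective, we find the preimage of 15. The inverse of x ↦ x^15 on (ℤ/23ℤ)^× is x ↦ x^3, because 15·3 = 45 = 2·22 + 1 ≡ 1 (mod 22) and x^{22} = 1 for x ≠ 0 (Fermat). So σ⁻¹(15) = 15^3 mod 23.
Repeated squaring mod 23: 15^1 ≡ 15, 15^2 ≡ 15² = 225 ≡ 18. Since 3 = 2 + 1, 15^3 ≡ 18·15: 18·15 = 270 ≡ 17. So 15^3 ≡ 17 (mod 23).
Hence σ⁻¹(15) = 17.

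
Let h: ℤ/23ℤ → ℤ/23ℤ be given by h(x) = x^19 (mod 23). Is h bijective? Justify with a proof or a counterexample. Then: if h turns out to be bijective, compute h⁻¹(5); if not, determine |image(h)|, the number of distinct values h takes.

17

Since 23 is prime, the nonzero elements of ℤ/23ℤ form a cyclic group of order 22.
As gcd(19, 22) = 1, raising to the 19th power is a bijection on this group: if u^19 ≡ v^19 then (uv^{−1})^19 = 1, and the only element of order dividing gcd(19, 22) = 1 is 1, so u = v.
With h(0) = 0 this makes h injective on all of ℤ/23ℤ, hence bijective (finite equal-size domain and codomain). In particular h is bijective.
Since h is bijective, we find the preimage of 5. The inverse of x ↦ x^19 on (ℤ/23ℤ)^× is x ↦ x^7, because 19·7 = 133 = 6·22 + 1 ≡ 1 (mod 22) and x^{22} = 1 for x ≠ 0 (Fermat). So h⁻¹(5) = 5^7 mod 23.
Repeated squaring mod 23: 5^1 ≡ 5, 5^2 ≡ 5² = 25 ≡ 2, 5^4 ≡ 2² = 4. Since 7 = 4 + 2 + 1, 5^7 ≡ 4·2·5: 4·2 = 8, then 8·5 = 40 ≡ 17. So 5^7 ≡ 17 (mod 23).
Hence h⁻¹(5) = 17.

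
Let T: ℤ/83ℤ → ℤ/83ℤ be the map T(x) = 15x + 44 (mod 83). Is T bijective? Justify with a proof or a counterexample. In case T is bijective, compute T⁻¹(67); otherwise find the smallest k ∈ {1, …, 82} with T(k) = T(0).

79

Suppose T(s) = T(t) in ℤ/83ℤ. Then 15s + 44 ≡ 15t + 44 (mod 83), therefore 15(s − t) ≡ 0 (mod 83).
Since gcd(15, 83) = 1, 15 is invertible modulo 83, thus s − t ≡ 0 (mod 83), i.e. s = t.
We now compute 15⁻¹ mod 83 explicitly. Euclid's algorithm: 83 = 5·15 + 8, 15 = 1·8 + 7, 8 = 1·7 + 1; back-substituting gives 1 = 72·15 − 13·83, so 15⁻¹ ≡ 72 (mod 83).
Then y ↦ 72(y − 44) is a two-sided inverse to T, so every y ∈ ℤ/83ℤ has a preimage.
Thus T is bijective.
Since T is bijective, we find T⁻¹(67): we need 15x ≡ 67 − 44 ≡ 23 (mod 83). Using 15⁻¹ = 72: x ≡ 72·23 = 1656 = 19·83 + 79, so x = 79.
Check: T(79) = 15·79 + 44 = 1229 = 14·83 + 67 ≡ 67 (mod 83).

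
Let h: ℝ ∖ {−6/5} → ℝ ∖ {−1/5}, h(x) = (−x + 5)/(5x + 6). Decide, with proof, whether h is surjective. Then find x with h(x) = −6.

-41/29

For any y ≠ −1/5, solving y(5x + 6) = −x + 5 for x gives a well-defined x ≠ −6/5. So h is surjective.
Solving h(x) = −6: cross-multiplying gives −x + 5 = −6(5x + 6), which rearranges to 29x = −41, so x = −41/29.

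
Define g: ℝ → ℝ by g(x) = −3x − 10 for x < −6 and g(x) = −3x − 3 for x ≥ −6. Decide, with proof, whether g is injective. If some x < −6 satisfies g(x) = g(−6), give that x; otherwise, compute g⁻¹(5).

-25/3

Both pieces are strictly decreasing (slopes −3 and −3), so each is injective on its own interval.
The left piece maps (−∞, −6) onto (8, ∞); the right piece maps [−6, ∞) onto (−∞, 15].
These images overlap. In particular g(−6) = 15 (right piece), and solving −3x − 10 = 15 on the left piece gives x = −25/3 < −6.
So g(−25/3) = g(−6) with −25/3 ≠ −6, and g is not injective. This x = −25/3 is the requested value below −6.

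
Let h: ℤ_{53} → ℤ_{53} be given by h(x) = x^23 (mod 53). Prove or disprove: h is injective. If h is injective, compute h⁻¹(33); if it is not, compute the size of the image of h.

2

Since 53 is prime, the nonzero elements of ℤ_{53} form a cyclic group of order 52.
As gcd(23, 52) = 1, raising to the 23rd power is a bijection on this group: if x_1^23 ≡ x_2^23 then (x_1x_2^{−1})^23 = 1, and the only element of order dividing gcd(23, 52) = 1 is 1, so x_1 = x_2.
With h(0) = 0 this makes h injective on all of ℤ_{53}, hence bijective (finite equal-size domain and codomain). In particular h is injective.
Since h is injective, we find the preimage of 33. The inverse of x ↦ x^23 on (ℤ_{53})^× is x ↦ x^43, because 23·43 = 989 = 19·52 + 1 ≡ 1 (mod 52) and x^{52} = 1 for x ≠ 0 (Fermat). So h⁻¹(33) = 33^43 mod 53.
Repeated squaring mod 53: 33^1 ≡ 33, 33^2 ≡ 33² = 1089 ≡ 29, 33^4 ≡ 29² = 841 ≡ 46, 33^8 ≡ 46² = 2116 ≡ 49, 33^16 ≡ 49² = 2401 ≡ 16, 33^32 ≡ 16² = 256 ≡ 44. Since 43 = 32 + 8 + 2 + 1, 33^43 ≡ 44·49·29·33: 44·49 = 2156 ≡ 36, then 36·29 = 1044 ≡ 37, then 37·33 = 1221 ≡ 2. So 33^43 ≡ 2 (mod 53).
Hence h⁻¹(33) = 2.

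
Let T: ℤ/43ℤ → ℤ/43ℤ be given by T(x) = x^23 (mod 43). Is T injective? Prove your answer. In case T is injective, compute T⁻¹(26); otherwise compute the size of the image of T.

Since 43 is prime, the nonzero elements of ℤ/43ℤ form a cyclic group of order 42.
As gcd(23, 42) = 1, raising to the 23rd power is a bijection on this group: if x_1^23 ≡ x_2^23 then (x_1x_2^{−1})^23 = 1, and the only element of order dividing gcd(23, 42) = 1 is 1, so x_1 = x_2.
With T(0) = 0 this makes T injective on all of ℤ/43ℤ, hence bijective (finite equal-size domain and codomain). In particular T is injective.
Since T is injective, we find the preimage of 26. The inverse of x ↦ x^23 on (ℤ/43ℤ)^× is x ↦ x^11, because 23·11 = 253 = 6·42 + 1 ≡ 1 (mod 42) and x^{42} = 1 for x ≠ 0 (Fermat). So T⁻¹(26) = 26^11 mod 43.
Repeated squaring mod 43: 26^1 ≡ 26, 26^2 ≡ 26² = 676 ≡ 31, 26^4 ≡ 31² = 961 ≡ 15, 26^8 ≡ 15² = 225 ≡ 10. Since 11 = 8 + 2 + 1, 26^11 ≡ 10·31·26: 10·31 = 310 ≡ 9, then 9·26 = 234 ≡ 19. So 26^11 ≡ 19 (mod 43).
Hence T⁻¹(26) = 19.

19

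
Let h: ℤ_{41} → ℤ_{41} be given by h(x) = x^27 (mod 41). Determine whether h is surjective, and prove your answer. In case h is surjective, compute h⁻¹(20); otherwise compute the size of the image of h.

Since 41 is prime, the nonzero elements of ℤ_{41} form a cyclic group of order 40.
As gcd(27, 40) = 1, raising to the 27th power is a bijection on this group: if a^27 ≡ b^27 then (ab^{−1})^27 = 1, and the only element of order dividing gcd(27, 40) = 1 is 1, so a = b.
With h(0) = 0 this makes h injective on all of ℤ_{41}, hence bijective (finite equal-size domain and codomain). In particular h is surjective.
Since h is surjective, we find the preimage of 20. The inverse of x ↦ x^27 on (ℤ_{41})^× is x ↦ x^3, because 27·3 = 81 = 2·40 + 1 ≡ 1 (mod 40) and x^{40} = 1 for x ≠ 0 (Fermat). So h⁻¹(20) = 20^3 mod 41.
Repeated squaring mod 41: 20^1 ≡ 20, 20^2 ≡ 20² = 400 ≡ 31. Since 3 = 2 + 1, 20^3 ≡ 31·20: 31·20 = 620 ≡ 5. So 20^3 ≡ 5 (mod 41).
Hence h⁻¹(20) = 5.

5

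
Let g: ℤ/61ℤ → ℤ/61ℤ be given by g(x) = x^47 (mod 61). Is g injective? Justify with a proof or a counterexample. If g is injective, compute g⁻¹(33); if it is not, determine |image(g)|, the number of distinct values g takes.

Since 61 is prime, the nonzero elements of ℤ/61ℤ form a cyclic group of order 60.
As gcd(47, 60) = 1, raising to the 47th power is a bijection on this group: if u^47 ≡ v^47 then (uv^{−1})^47 = 1, and the only element of order dividing gcd(47, 60) = 1 is 1, so u = v.
With g(0) = 0 this makes g injective on all of ℤ/61ℤ, hence bijective (finite equal-size domain and codomain). In particular g is injective.
Since g is injective, we find the preimage of 33. The inverse of x ↦ x^47 on (ℤ/61ℤ)^× is x ↦ x^23, because 47·23 = 1081 = 18·60 + 1 ≡ 1 (mod 60) and x^{60} = 1 for x ≠ 0 (Fermat). So g⁻¹(33) = 33^23 mod 61.
Repeated squaring mod 61: 33^1 ≡ 33, 33^2 ≡ 33² = 1089 ≡ 52, 33^4 ≡ 52² = 2704 ≡ 20, 33^8 ≡ 20² = 400 ≡ 34, 33^16 ≡ 34² = 1156 ≡ 58. Since 23 = 16 + 4 + 2 + 1, 33^23 ≡ 58·20·52·33: 58·20 = 1160 ≡ 1, then 1·52 = 52, then 52·33 = 1716 ≡ 8. So 33^23 ≡ 8 (mod 61).
Hence g⁻¹(33) = 8.

8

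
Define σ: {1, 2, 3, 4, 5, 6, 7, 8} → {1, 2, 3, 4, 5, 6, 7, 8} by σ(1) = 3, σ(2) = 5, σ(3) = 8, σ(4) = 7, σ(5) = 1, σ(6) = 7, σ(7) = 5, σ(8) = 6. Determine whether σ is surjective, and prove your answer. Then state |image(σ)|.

No element maps to 2, so σ is not surjective.
The image of σ is {1, 3, 5, 6, 7, 8}, which has 6 elements.

6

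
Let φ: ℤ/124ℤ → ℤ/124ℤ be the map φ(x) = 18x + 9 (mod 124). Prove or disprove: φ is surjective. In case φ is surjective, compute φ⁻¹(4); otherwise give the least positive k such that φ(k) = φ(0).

62

Since gcd(18, 124) = 2, we have 18x ≡ 0 (mod 2) for all x, so φ(x) ≡ 1 (mod 2).
But 0 ≢ 1 (mod 2), so 0 ∈ ℤ/124ℤ has no preimage. Hence φ is not surjective.
Since φ is not surjective, we find the least positive k with φ(k) = φ(0): this means 18k ≡ 0 (mod 124), i.e. 124 ∣ 18k. Since gcd(18, 124) = 2, dividing through by 2 this holds exactly when 62 ∣ 9k, and as gcd(9, 62) = 1, exactly when 62 ∣ k.
The smallest positive such k is 62.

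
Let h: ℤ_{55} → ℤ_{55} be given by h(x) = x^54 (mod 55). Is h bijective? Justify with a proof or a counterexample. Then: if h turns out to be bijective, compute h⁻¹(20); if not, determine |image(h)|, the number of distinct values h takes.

h(3): Repeated squaring mod 55: 3^1 ≡ 3, 3^2 ≡ 3² = 9, 3^4 ≡ 9² = 81 ≡ 26, 3^8 ≡ 26² = 676 ≡ 16, 3^16 ≡ 16² = 256 ≡ 36, 3^32 ≡ 36² = 1296 ≡ 31. Since 54 = 32 + 16 + 4 + 2, 3^54 ≡ 31·36·26·9: 31·36 = 1116 ≡ 16, then 16·26 = 416 ≡ 31, then 31·9 = 279 ≡ 4. So 3^54 ≡ 4 (mod 55).
h(8): Repeated squaring mod 55: 8^1 ≡ 8, 8^2 ≡ 8² = 64 ≡ 9, 8^4 ≡ 9² = 81 ≡ 26, 8^8 ≡ 26² = 676 ≡ 16, 8^16 ≡ 16² = 256 ≡ 36, 8^32 ≡ 36² = 1296 ≡ 31. Since 54 = 32 + 16 + 4 + 2, 8^54 ≡ 31·36·26·9: 31·36 = 1116 ≡ 16, then 16·26 = 416 ≡ 31, then 31·9 = 279 ≡ 4. So 8^54 ≡ 4 (mod 55).
So h(3) = h(8) = 4 while 3 ≠ 8, thus h is not injective, hence not bijective.
Since h is not bijective, we determine |image(h)|. Computing x^54 mod 55 for each x (by repeated squaring, reducing mod 55 at every step), the values h(0), h(1), …, h(54) are: 0, 1, 49, 4, 36, 20, 31, 14, 4, 16, 45, 11, 34, 49, 26, 25, 31, 9, 14, 26, 5, 1, 44, 34, 16, 15, 36, 9, 9, 36, 15, 16, 34, 44, 1, 5, 26, 14, 9, 31, 25, 26, 49, 34, 11, 45, 16, 4, 14, 31, 20, 36, 4, 49, 1.
The distinct values are {0, 1, 4, 5, 9, 11, 14, 15, 16, 20, 25, 26, 31, 34, 36, 44, 45, 49}; there are 18 of them.

18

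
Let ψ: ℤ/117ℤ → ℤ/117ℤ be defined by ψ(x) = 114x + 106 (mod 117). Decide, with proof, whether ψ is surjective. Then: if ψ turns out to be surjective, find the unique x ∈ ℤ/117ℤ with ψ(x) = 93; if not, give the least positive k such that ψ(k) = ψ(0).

39

Since gcd(114, 117) = 3, we have 114x ≡ 0 (mod 3) for all x, so ψ(x) ≡ 1 (mod 3).
But 0 ≢ 1 (mod 3), so 0 ∈ ℤ/117ℤ has no preimage. Therefore ψ is not surjective.
Since ψ is not surjective, we find the least positive k with ψ(k) = ψ(0): this means 114k ≡ 0 (mod 117), i.e. 117 ∣ 114k. Since gcd(114, 117) = 3, dividing through by 3 this holds exactly when 39 ∣ 38k, and as gcd(38, 39) = 1, exactly when 39 ∣ k.
The smallest positive such k is 39.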